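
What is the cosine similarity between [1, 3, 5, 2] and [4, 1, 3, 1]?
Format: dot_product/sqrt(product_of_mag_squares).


dot = 24. |a|^2 = 39, |b|^2 = 27. cos = 24/sqrt(1053).

24/sqrt(1053)


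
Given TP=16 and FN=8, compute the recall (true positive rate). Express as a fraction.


Recall = TP / (TP + FN) = 16 / 24 = 2/3.

2/3


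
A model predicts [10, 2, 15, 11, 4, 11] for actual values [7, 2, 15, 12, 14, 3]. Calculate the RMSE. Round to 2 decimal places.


MSE = 29.0000. RMSE = sqrt(29.0000) = 5.39.

5.39


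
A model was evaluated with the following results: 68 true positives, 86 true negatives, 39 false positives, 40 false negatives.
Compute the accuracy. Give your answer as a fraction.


Accuracy = (TP + TN) / (TP + TN + FP + FN) = (68 + 86) / 233 = 154/233.

154/233


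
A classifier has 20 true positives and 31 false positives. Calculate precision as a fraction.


Precision = TP / (TP + FP) = 20 / 51 = 20/51.

20/51


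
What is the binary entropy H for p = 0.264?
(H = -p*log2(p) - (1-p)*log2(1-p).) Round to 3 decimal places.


H = -0.264*log2(0.264) - 0.736*log2(0.736) = 0.833.

0.833


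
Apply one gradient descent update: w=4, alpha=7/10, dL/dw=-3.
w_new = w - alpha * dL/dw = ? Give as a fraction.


w_new = 4 - 7/10 * -3 = 4 - -21/10 = 61/10.

61/10


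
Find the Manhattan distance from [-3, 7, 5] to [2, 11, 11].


d = sum of absolute differences: |-3-2|=5 + |7-11|=4 + |5-11|=6 = 15.

15


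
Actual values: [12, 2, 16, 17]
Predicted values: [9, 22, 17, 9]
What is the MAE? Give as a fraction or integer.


MAE = (1/4) * (|12-9|=3 + |2-22|=20 + |16-17|=1 + |17-9|=8). Sum = 32. MAE = 8.

8


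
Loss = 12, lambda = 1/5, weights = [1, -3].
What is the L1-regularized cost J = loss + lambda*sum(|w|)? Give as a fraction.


L1 norm = sum(|w|) = 4. J = 12 + 1/5 * 4 = 64/5.

64/5


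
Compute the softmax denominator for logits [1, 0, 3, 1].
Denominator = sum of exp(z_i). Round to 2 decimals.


Denom = e^1=2.7183 + e^0=1.0000 + e^3=20.0855 + e^1=2.7183. Sum = 26.5221, which rounds to 26.52.

26.52


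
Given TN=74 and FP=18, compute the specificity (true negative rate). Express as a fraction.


Specificity = TN / (TN + FP) = 74 / 92 = 37/46.

37/46


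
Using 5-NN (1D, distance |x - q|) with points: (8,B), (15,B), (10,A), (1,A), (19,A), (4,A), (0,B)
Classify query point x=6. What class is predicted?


Distances: |8-6|=2, |15-6|=9, |10-6|=4, |1-6|=5, |19-6|=13, |4-6|=2, |0-6|=6. 5 nearest: (4,A), (8,B), (10,A), (1,A), (0,B). Counts: {'A': 3, 'B': 2}. Majority class: A.

A


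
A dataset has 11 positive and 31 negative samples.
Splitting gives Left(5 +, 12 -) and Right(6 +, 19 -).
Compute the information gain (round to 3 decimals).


H(parent) = 0.8296. H(left) = 0.8740, H(right) = 0.7950. Weighted = (17/42)*0.8740 + (25/42)*0.7950 = 0.8270. IG = 0.8296 - 0.8270 = 0.0026, which rounds to 0.003.

0.003


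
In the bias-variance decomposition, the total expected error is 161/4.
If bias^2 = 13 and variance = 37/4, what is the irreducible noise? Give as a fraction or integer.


Total error = bias^2 + variance + irreducible noise. So irreducible noise = 161/4 - 13 - 37/4 = 18.

18


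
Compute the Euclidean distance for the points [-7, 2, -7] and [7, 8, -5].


d = sqrt(sum of squared differences). (-7-7)^2=196, (2-8)^2=36, (-7--5)^2=4. Sum = 236.

sqrt(236)


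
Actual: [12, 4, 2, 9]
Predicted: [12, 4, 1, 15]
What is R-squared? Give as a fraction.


Mean(y) = 27/4. SS_res = 37. SS_tot = 251/4. R^2 = 1 - 37/(251/4) = 103/251.

103/251


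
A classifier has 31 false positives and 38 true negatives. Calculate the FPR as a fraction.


FPR = FP / (FP + TN) = 31 / 69 = 31/69.

31/69


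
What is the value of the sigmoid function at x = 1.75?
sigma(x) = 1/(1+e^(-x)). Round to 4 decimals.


sigma(1.75) = 1/(1+e^(-1.75)) = 1/(1+0.173774) = 1/1.173774 = 0.8520.

0.8520


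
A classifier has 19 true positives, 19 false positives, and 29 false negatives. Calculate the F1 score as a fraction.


Precision = 19/38 = 1/2. Recall = 19/48 = 19/48. F1 = 2*P*R/(P+R) = 19/43.

19/43


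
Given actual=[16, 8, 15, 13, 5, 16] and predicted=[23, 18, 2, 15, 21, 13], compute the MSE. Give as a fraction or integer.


MSE = (1/6) * ((16-23)^2=49 + (8-18)^2=100 + (15-2)^2=169 + (13-15)^2=4 + (5-21)^2=256 + (16-13)^2=9). Sum = 587. MSE = 587/6.

587/6


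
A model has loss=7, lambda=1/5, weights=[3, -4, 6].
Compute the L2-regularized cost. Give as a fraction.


L2 sq norm = sum(w^2) = 61. J = 7 + 1/5 * 61 = 96/5.

96/5


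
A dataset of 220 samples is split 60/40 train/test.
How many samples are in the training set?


Test set = 220 * 40% = 88. Training set = 220 - 88 = 132.

132


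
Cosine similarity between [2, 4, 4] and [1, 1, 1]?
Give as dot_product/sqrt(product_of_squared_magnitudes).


dot = 10. |a|^2 = 36, |b|^2 = 3. cos = 10/sqrt(108).

10/sqrt(108)


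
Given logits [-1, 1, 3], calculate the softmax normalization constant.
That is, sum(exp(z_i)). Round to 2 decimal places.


Denom = e^-1=0.3679 + e^1=2.7183 + e^3=20.0855. Sum = 23.1717, which rounds to 23.17.

23.17


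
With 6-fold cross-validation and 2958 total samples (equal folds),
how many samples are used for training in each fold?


Each validation fold has 2958/6 = 493 samples. Training set = 2958 - 493 = 2465.

2465


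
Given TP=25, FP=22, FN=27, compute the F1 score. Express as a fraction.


Precision = 25/47 = 25/47. Recall = 25/52 = 25/52. F1 = 2*P*R/(P+R) = 50/99.

50/99


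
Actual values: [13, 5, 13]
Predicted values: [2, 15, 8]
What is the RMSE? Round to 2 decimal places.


MSE = 82.0000. RMSE = sqrt(82.0000) = 9.06.

9.06


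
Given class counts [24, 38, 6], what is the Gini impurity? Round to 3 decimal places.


Total = 68. Proportions: 24/68, 38/68, 6/68. sum(p_i^2) = 0.4446. Gini = 1 - 0.4446 = 0.5554, which rounds to 0.555.

0.555


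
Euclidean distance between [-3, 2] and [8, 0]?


d = sqrt(sum of squared differences). (-3-8)^2=121, (2-0)^2=4. Sum = 125.

sqrt(125)


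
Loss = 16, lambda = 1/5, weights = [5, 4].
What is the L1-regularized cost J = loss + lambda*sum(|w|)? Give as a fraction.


L1 norm = sum(|w|) = 9. J = 16 + 1/5 * 9 = 89/5.

89/5


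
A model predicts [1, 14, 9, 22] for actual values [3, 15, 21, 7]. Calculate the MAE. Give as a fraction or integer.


MAE = (1/4) * (|3-1|=2 + |15-14|=1 + |21-9|=12 + |7-22|=15). Sum = 30. MAE = 15/2.

15/2


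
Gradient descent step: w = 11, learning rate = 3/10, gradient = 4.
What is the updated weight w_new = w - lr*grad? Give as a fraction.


w_new = 11 - 3/10 * 4 = 11 - 6/5 = 49/5.

49/5


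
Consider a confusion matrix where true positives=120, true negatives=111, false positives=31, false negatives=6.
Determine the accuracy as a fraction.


Accuracy = (TP + TN) / (TP + TN + FP + FN) = (120 + 111) / 268 = 231/268.

231/268


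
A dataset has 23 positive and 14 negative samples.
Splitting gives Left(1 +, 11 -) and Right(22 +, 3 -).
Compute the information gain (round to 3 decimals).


H(parent) = 0.9569. H(left) = 0.4138, H(right) = 0.5294. Weighted = (12/37)*0.4138 + (25/37)*0.5294 = 0.4919. IG = 0.9569 - 0.4919 = 0.4650, which rounds to 0.465.

0.465


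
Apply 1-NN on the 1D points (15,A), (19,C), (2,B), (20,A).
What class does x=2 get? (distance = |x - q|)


Distances: |15-2|=13, |19-2|=17, |2-2|=0, |20-2|=18. 1 nearest: (2,B). Counts: {'B': 1}. Majority class: B.

B


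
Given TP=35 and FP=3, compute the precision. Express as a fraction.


Precision = TP / (TP + FP) = 35 / 38 = 35/38.

35/38


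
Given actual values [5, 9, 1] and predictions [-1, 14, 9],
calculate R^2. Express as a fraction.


Mean(y) = 5. SS_res = 125. SS_tot = 32. R^2 = 1 - 125/(32) = -93/32.

-93/32


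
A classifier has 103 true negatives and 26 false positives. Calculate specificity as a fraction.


Specificity = TN / (TN + FP) = 103 / 129 = 103/129.

103/129


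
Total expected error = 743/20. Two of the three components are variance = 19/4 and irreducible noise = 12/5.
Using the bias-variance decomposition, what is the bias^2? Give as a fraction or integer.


Total error = bias^2 + variance + irreducible noise. So bias^2 = 743/20 - 19/4 - 12/5 = 30.

30


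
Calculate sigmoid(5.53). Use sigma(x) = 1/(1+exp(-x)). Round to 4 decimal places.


sigma(5.53) = 1/(1+e^(-5.53)) = 1/(1+0.003966) = 1/1.003966 = 0.9960.

0.9960


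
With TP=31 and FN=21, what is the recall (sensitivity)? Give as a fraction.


Recall = TP / (TP + FN) = 31 / 52 = 31/52.

31/52


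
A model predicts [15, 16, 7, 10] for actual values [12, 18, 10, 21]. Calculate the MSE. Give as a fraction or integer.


MSE = (1/4) * ((12-15)^2=9 + (18-16)^2=4 + (10-7)^2=9 + (21-10)^2=121). Sum = 143. MSE = 143/4.

143/4


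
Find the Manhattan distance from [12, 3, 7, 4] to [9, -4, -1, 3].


d = sum of absolute differences: |12-9|=3 + |3--4|=7 + |7--1|=8 + |4-3|=1 = 19.

19


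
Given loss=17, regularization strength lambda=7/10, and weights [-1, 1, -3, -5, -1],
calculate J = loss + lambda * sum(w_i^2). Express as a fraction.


L2 sq norm = sum(w^2) = 37. J = 17 + 7/10 * 37 = 429/10.

429/10


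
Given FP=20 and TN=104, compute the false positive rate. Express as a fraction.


FPR = FP / (FP + TN) = 20 / 124 = 5/31.

5/31


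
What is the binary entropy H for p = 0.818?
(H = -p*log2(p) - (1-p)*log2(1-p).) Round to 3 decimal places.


H = -0.818*log2(0.818) - 0.182*log2(0.182) = 0.684.

0.684


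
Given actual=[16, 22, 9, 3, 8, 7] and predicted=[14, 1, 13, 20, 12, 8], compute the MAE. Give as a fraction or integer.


MAE = (1/6) * (|16-14|=2 + |22-1|=21 + |9-13|=4 + |3-20|=17 + |8-12|=4 + |7-8|=1). Sum = 49. MAE = 49/6.

49/6


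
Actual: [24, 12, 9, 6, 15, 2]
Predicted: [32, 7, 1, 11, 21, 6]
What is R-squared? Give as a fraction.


Mean(y) = 34/3. SS_res = 230. SS_tot = 886/3. R^2 = 1 - 230/(886/3) = 98/443.

98/443


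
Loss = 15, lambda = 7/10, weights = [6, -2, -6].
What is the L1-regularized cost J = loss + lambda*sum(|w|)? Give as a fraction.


L1 norm = sum(|w|) = 14. J = 15 + 7/10 * 14 = 124/5.

124/5


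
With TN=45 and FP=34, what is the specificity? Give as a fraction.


Specificity = TN / (TN + FP) = 45 / 79 = 45/79.

45/79


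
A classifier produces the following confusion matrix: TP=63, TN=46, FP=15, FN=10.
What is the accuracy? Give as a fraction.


Accuracy = (TP + TN) / (TP + TN + FP + FN) = (63 + 46) / 134 = 109/134.

109/134


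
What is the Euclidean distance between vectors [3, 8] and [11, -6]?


d = sqrt(sum of squared differences). (3-11)^2=64, (8--6)^2=196. Sum = 260.

sqrt(260)


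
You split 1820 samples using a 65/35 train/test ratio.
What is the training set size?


Test set = 1820 * 35% = 637. Training set = 1820 - 637 = 1183.

1183


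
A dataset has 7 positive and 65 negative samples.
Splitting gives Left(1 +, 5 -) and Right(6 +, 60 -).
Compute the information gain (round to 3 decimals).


H(parent) = 0.4601. H(left) = 0.6500, H(right) = 0.4395. Weighted = (6/72)*0.6500 + (66/72)*0.4395 = 0.4570. IG = 0.4601 - 0.4570 = 0.0031, which rounds to 0.003.

0.003


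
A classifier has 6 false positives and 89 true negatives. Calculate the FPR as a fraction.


FPR = FP / (FP + TN) = 6 / 95 = 6/95.

6/95


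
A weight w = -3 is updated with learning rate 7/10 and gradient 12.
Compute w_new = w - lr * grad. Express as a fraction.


w_new = -3 - 7/10 * 12 = -3 - 42/5 = -57/5.

-57/5


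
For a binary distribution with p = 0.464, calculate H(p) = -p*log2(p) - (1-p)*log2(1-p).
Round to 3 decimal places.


H = -0.464*log2(0.464) - 0.536*log2(0.536) = 0.996.

0.996


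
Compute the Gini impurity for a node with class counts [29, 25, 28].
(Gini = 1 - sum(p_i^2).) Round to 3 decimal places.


Total = 82. Proportions: 29/82, 25/82, 28/82. sum(p_i^2) = 0.3346. Gini = 1 - 0.3346 = 0.6654, which rounds to 0.665.

0.665


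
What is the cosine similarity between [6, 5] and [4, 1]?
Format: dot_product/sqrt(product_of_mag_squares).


dot = 29. |a|^2 = 61, |b|^2 = 17. cos = 29/sqrt(1037).

29/sqrt(1037)


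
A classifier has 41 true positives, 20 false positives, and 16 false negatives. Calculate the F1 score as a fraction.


Precision = 41/61 = 41/61. Recall = 41/57 = 41/57. F1 = 2*P*R/(P+R) = 41/59.

41/59


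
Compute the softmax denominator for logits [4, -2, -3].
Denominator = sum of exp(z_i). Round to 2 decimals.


Denom = e^4=54.5982 + e^-2=0.1353 + e^-3=0.0498. Sum = 54.7833, which rounds to 54.78.

54.78


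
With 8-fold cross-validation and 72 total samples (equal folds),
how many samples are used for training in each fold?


Each validation fold has 72/8 = 9 samples. Training set = 72 - 9 = 63.

63


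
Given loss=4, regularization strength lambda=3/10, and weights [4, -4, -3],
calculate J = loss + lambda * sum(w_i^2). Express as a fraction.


L2 sq norm = sum(w^2) = 41. J = 4 + 3/10 * 41 = 163/10.

163/10


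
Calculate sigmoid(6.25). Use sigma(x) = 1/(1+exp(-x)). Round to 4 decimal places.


sigma(6.25) = 1/(1+e^(-6.25)) = 1/(1+0.001930) = 1/1.001930 = 0.9981.

0.9981


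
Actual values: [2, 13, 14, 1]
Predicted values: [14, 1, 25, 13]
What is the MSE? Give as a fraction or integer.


MSE = (1/4) * ((2-14)^2=144 + (13-1)^2=144 + (14-25)^2=121 + (1-13)^2=144). Sum = 553. MSE = 553/4.

553/4


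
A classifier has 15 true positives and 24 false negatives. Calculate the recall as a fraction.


Recall = TP / (TP + FN) = 15 / 39 = 5/13.

5/13


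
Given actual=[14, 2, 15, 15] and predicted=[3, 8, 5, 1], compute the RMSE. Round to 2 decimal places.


MSE = 113.2500. RMSE = sqrt(113.2500) = 10.64.

10.64


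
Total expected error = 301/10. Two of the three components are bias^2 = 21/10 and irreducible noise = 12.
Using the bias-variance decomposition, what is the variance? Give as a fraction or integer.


Total error = bias^2 + variance + irreducible noise. So variance = 301/10 - 21/10 - 12 = 16.

16


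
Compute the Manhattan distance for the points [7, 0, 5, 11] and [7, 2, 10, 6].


d = sum of absolute differences: |7-7|=0 + |0-2|=2 + |5-10|=5 + |11-6|=5 = 12.

12


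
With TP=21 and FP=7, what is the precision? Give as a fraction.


Precision = TP / (TP + FP) = 21 / 28 = 3/4.

3/4


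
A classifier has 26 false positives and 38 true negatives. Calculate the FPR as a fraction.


FPR = FP / (FP + TN) = 26 / 64 = 13/32.

13/32


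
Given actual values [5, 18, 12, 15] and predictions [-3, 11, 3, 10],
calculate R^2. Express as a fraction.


Mean(y) = 25/2. SS_res = 219. SS_tot = 93. R^2 = 1 - 219/(93) = -42/31.

-42/31


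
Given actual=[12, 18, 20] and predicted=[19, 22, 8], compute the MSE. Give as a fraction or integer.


MSE = (1/3) * ((12-19)^2=49 + (18-22)^2=16 + (20-8)^2=144). Sum = 209. MSE = 209/3.

209/3


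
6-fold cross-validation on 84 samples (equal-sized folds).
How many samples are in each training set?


Each validation fold has 84/6 = 14 samples. Training set = 84 - 14 = 70.

70


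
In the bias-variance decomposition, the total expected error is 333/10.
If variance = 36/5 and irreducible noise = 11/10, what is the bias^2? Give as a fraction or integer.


Total error = bias^2 + variance + irreducible noise. So bias^2 = 333/10 - 36/5 - 11/10 = 25.

25


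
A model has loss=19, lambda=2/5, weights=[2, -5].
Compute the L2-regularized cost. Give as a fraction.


L2 sq norm = sum(w^2) = 29. J = 19 + 2/5 * 29 = 153/5.

153/5


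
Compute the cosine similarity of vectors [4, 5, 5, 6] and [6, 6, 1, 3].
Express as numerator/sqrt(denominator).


dot = 77. |a|^2 = 102, |b|^2 = 82. cos = 77/sqrt(8364).

77/sqrt(8364)


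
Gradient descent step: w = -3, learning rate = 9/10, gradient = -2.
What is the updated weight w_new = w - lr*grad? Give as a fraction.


w_new = -3 - 9/10 * -2 = -3 - -9/5 = -6/5.

-6/5


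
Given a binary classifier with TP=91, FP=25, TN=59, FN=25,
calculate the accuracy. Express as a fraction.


Accuracy = (TP + TN) / (TP + TN + FP + FN) = (91 + 59) / 200 = 3/4.

3/4


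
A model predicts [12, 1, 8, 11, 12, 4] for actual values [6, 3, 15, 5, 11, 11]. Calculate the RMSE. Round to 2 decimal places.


MSE = 29.1667. RMSE = sqrt(29.1667) = 5.40.

5.40


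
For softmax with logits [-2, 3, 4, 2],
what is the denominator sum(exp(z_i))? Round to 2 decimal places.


Denom = e^-2=0.1353 + e^3=20.0855 + e^4=54.5982 + e^2=7.3891. Sum = 82.2081, which rounds to 82.21.

82.21


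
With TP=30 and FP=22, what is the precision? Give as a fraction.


Precision = TP / (TP + FP) = 30 / 52 = 15/26.

15/26


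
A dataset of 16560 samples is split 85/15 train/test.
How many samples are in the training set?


Test set = 16560 * 15% = 2484. Training set = 16560 - 2484 = 14076.

14076


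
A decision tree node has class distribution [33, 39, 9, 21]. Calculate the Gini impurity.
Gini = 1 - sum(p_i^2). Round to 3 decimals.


Total = 102. Proportions: 33/102, 39/102, 9/102, 21/102. sum(p_i^2) = 0.3010. Gini = 1 - 0.3010 = 0.6990, which rounds to 0.699.

0.699


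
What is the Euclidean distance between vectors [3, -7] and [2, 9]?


d = sqrt(sum of squared differences). (3-2)^2=1, (-7-9)^2=256. Sum = 257.

sqrt(257)


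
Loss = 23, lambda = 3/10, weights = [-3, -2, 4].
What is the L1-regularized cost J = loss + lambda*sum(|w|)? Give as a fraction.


L1 norm = sum(|w|) = 9. J = 23 + 3/10 * 9 = 257/10.

257/10


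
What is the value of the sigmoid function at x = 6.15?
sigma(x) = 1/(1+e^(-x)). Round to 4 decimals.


sigma(6.15) = 1/(1+e^(-6.15)) = 1/(1+0.002133) = 1/1.002133 = 0.9979.

0.9979


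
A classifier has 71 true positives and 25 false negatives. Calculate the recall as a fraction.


Recall = TP / (TP + FN) = 71 / 96 = 71/96.

71/96


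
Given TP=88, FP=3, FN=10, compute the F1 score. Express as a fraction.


Precision = 88/91 = 88/91. Recall = 88/98 = 44/49. F1 = 2*P*R/(P+R) = 176/189.

176/189


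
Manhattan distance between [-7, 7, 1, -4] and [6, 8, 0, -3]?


d = sum of absolute differences: |-7-6|=13 + |7-8|=1 + |1-0|=1 + |-4--3|=1 = 16.

16


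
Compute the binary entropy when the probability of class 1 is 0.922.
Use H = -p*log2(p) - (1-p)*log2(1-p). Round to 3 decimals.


H = -0.922*log2(0.922) - 0.078*log2(0.078) = 0.395.

0.395


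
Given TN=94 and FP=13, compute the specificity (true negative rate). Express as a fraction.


Specificity = TN / (TN + FP) = 94 / 107 = 94/107.

94/107


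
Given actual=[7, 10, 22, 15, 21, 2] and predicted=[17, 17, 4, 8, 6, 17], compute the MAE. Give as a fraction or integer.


MAE = (1/6) * (|7-17|=10 + |10-17|=7 + |22-4|=18 + |15-8|=7 + |21-6|=15 + |2-17|=15). Sum = 72. MAE = 12.

12


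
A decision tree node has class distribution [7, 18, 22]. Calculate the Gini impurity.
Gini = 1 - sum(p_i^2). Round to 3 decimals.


Total = 47. Proportions: 7/47, 18/47, 22/47. sum(p_i^2) = 0.3880. Gini = 1 - 0.3880 = 0.6120, which rounds to 0.612.

0.612


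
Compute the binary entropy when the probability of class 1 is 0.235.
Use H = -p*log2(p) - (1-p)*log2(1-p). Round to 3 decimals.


H = -0.235*log2(0.235) - 0.765*log2(0.765) = 0.787.

0.787


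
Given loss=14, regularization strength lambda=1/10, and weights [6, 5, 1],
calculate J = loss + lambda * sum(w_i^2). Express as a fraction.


L2 sq norm = sum(w^2) = 62. J = 14 + 1/10 * 62 = 101/5.

101/5


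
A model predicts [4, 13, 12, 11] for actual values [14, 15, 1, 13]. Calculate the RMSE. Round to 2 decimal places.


MSE = 57.2500. RMSE = sqrt(57.2500) = 7.57.

7.57


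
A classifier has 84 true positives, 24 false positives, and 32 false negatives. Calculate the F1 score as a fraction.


Precision = 84/108 = 7/9. Recall = 84/116 = 21/29. F1 = 2*P*R/(P+R) = 3/4.

3/4


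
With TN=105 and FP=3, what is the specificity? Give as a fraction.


Specificity = TN / (TN + FP) = 105 / 108 = 35/36.

35/36


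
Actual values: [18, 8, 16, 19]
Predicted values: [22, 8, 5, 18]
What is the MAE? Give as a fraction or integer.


MAE = (1/4) * (|18-22|=4 + |8-8|=0 + |16-5|=11 + |19-18|=1). Sum = 16. MAE = 4.

4


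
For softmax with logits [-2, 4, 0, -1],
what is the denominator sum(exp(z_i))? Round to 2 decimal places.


Denom = e^-2=0.1353 + e^4=54.5982 + e^0=1.0000 + e^-1=0.3679. Sum = 56.1014, which rounds to 56.10.

56.10


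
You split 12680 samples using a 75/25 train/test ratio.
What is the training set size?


Test set = 12680 * 25% = 3170. Training set = 12680 - 3170 = 9510.

9510


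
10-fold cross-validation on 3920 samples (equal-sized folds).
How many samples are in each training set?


Each validation fold has 3920/10 = 392 samples. Training set = 3920 - 392 = 3528.

3528


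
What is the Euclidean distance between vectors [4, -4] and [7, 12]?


d = sqrt(sum of squared differences). (4-7)^2=9, (-4-12)^2=256. Sum = 265.

sqrt(265)


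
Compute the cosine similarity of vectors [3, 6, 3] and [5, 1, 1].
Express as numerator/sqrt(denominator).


dot = 24. |a|^2 = 54, |b|^2 = 27. cos = 24/sqrt(1458).

24/sqrt(1458)


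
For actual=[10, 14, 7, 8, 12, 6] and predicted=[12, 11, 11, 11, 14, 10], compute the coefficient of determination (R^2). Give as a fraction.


Mean(y) = 19/2. SS_res = 58. SS_tot = 95/2. R^2 = 1 - 58/(95/2) = -21/95.

-21/95


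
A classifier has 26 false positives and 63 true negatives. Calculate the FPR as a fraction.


FPR = FP / (FP + TN) = 26 / 89 = 26/89.

26/89


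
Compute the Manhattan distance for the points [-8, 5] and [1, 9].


d = sum of absolute differences: |-8-1|=9 + |5-9|=4 = 13.

13


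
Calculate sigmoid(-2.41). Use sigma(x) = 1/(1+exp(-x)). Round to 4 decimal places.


sigma(-2.41) = 1/(1+e^(2.41)) = 1/(1+11.133961) = 1/12.133961 = 0.0824.

0.0824


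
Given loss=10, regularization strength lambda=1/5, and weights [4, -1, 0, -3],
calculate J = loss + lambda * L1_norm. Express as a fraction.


L1 norm = sum(|w|) = 8. J = 10 + 1/5 * 8 = 58/5.

58/5


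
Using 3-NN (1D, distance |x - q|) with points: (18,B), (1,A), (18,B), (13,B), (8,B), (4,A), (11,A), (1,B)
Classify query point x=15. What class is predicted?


Distances: |18-15|=3, |1-15|=14, |18-15|=3, |13-15|=2, |8-15|=7, |4-15|=11, |11-15|=4, |1-15|=14. 3 nearest: (13,B), (18,B), (18,B). Counts: {'B': 3}. Majority class: B.

B


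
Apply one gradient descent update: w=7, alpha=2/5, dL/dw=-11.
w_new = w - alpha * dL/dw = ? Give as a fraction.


w_new = 7 - 2/5 * -11 = 7 - -22/5 = 57/5.

57/5


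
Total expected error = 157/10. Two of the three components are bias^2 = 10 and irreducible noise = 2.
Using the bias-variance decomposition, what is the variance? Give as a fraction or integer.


Total error = bias^2 + variance + irreducible noise. So variance = 157/10 - 10 - 2 = 37/10.

37/10


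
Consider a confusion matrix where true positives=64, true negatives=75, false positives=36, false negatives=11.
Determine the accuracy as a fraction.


Accuracy = (TP + TN) / (TP + TN + FP + FN) = (64 + 75) / 186 = 139/186.

139/186


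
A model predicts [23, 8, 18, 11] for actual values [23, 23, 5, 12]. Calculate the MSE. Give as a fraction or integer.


MSE = (1/4) * ((23-23)^2=0 + (23-8)^2=225 + (5-18)^2=169 + (12-11)^2=1). Sum = 395. MSE = 395/4.

395/4


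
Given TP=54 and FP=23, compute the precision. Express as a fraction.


Precision = TP / (TP + FP) = 54 / 77 = 54/77.

54/77


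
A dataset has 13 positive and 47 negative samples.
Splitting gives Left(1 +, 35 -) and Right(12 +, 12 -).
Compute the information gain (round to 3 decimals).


H(parent) = 0.7540. H(left) = 0.1831, H(right) = 1.0000. Weighted = (36/60)*0.1831 + (24/60)*1.0000 = 0.5099. IG = 0.7540 - 0.5099 = 0.2441, which rounds to 0.244.

0.244


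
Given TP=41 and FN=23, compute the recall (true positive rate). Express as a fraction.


Recall = TP / (TP + FN) = 41 / 64 = 41/64.

41/64


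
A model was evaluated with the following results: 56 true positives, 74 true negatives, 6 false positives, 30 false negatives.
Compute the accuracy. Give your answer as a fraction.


Accuracy = (TP + TN) / (TP + TN + FP + FN) = (56 + 74) / 166 = 65/83.

65/83


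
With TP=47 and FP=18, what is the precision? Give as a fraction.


Precision = TP / (TP + FP) = 47 / 65 = 47/65.

47/65


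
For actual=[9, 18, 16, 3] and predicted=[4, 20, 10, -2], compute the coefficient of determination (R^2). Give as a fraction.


Mean(y) = 23/2. SS_res = 90. SS_tot = 141. R^2 = 1 - 90/(141) = 17/47.

17/47


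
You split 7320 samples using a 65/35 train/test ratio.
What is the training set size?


Test set = 7320 * 35% = 2562. Training set = 7320 - 2562 = 4758.

4758


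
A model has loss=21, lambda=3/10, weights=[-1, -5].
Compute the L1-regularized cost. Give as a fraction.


L1 norm = sum(|w|) = 6. J = 21 + 3/10 * 6 = 114/5.

114/5


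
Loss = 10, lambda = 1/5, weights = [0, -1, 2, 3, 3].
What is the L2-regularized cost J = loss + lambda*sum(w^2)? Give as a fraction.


L2 sq norm = sum(w^2) = 23. J = 10 + 1/5 * 23 = 73/5.

73/5


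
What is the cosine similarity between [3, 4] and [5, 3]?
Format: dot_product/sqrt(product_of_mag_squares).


dot = 27. |a|^2 = 25, |b|^2 = 34. cos = 27/sqrt(850).

27/sqrt(850)


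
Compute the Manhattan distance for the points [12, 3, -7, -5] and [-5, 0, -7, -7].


d = sum of absolute differences: |12--5|=17 + |3-0|=3 + |-7--7|=0 + |-5--7|=2 = 22.

22


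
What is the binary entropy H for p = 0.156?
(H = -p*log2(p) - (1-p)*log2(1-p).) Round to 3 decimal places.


H = -0.156*log2(0.156) - 0.844*log2(0.844) = 0.625.

0.625


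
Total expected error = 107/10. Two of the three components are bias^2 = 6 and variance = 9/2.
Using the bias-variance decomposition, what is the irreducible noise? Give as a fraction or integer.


Total error = bias^2 + variance + irreducible noise. So irreducible noise = 107/10 - 6 - 9/2 = 1/5.

1/5


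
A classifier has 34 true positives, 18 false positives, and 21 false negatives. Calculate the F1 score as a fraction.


Precision = 34/52 = 17/26. Recall = 34/55 = 34/55. F1 = 2*P*R/(P+R) = 68/107.

68/107


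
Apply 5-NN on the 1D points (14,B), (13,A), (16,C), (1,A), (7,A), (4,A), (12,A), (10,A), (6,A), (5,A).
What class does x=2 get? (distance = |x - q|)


Distances: |14-2|=12, |13-2|=11, |16-2|=14, |1-2|=1, |7-2|=5, |4-2|=2, |12-2|=10, |10-2|=8, |6-2|=4, |5-2|=3. 5 nearest: (1,A), (4,A), (5,A), (6,A), (7,A). Counts: {'A': 5}. Majority class: A.

A


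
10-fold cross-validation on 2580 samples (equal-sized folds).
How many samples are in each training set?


Each validation fold has 2580/10 = 258 samples. Training set = 2580 - 258 = 2322.

2322


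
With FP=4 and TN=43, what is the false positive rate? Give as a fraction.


FPR = FP / (FP + TN) = 4 / 47 = 4/47.

4/47


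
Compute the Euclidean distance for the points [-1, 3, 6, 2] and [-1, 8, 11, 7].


d = sqrt(sum of squared differences). (-1--1)^2=0, (3-8)^2=25, (6-11)^2=25, (2-7)^2=25. Sum = 75.

sqrt(75)


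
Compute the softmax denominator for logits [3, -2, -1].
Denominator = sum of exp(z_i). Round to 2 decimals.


Denom = e^3=20.0855 + e^-2=0.1353 + e^-1=0.3679. Sum = 20.5887, which rounds to 20.59.

20.59


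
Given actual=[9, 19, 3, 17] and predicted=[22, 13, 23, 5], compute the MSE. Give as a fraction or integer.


MSE = (1/4) * ((9-22)^2=169 + (19-13)^2=36 + (3-23)^2=400 + (17-5)^2=144). Sum = 749. MSE = 749/4.

749/4


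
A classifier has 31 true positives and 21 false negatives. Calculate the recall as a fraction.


Recall = TP / (TP + FN) = 31 / 52 = 31/52.

31/52


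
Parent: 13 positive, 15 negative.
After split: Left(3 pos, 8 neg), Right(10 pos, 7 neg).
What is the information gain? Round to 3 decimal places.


H(parent) = 0.9963. H(left) = 0.8454, H(right) = 0.9774. Weighted = (11/28)*0.8454 + (17/28)*0.9774 = 0.9255. IG = 0.9963 - 0.9255 = 0.0708, which rounds to 0.071.

0.071


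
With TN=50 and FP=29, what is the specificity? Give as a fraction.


Specificity = TN / (TN + FP) = 50 / 79 = 50/79.

50/79


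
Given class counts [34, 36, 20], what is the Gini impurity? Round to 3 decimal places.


Total = 90. Proportions: 34/90, 36/90, 20/90. sum(p_i^2) = 0.3521. Gini = 1 - 0.3521 = 0.6479, which rounds to 0.648.

0.648


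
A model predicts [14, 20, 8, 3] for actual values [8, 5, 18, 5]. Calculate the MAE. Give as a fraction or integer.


MAE = (1/4) * (|8-14|=6 + |5-20|=15 + |18-8|=10 + |5-3|=2). Sum = 33. MAE = 33/4.

33/4


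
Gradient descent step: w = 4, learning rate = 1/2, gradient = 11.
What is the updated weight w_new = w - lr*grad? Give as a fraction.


w_new = 4 - 1/2 * 11 = 4 - 11/2 = -3/2.

-3/2


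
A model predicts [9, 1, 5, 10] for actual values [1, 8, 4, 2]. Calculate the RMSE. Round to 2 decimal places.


MSE = 44.5000. RMSE = sqrt(44.5000) = 6.67.

6.67


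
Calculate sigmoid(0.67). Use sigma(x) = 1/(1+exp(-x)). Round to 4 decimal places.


sigma(0.67) = 1/(1+e^(-0.67)) = 1/(1+0.511709) = 1/1.511709 = 0.6615.

0.6615


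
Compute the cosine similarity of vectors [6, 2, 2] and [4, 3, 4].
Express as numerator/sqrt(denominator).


dot = 38. |a|^2 = 44, |b|^2 = 41. cos = 38/sqrt(1804).

38/sqrt(1804)


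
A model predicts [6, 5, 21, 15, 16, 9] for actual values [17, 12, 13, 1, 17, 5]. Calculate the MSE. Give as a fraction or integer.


MSE = (1/6) * ((17-6)^2=121 + (12-5)^2=49 + (13-21)^2=64 + (1-15)^2=196 + (17-16)^2=1 + (5-9)^2=16). Sum = 447. MSE = 149/2.

149/2


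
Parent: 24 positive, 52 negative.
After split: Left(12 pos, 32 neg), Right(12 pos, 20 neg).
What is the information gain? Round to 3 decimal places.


H(parent) = 0.8997. H(left) = 0.8454, H(right) = 0.9544. Weighted = (44/76)*0.8454 + (32/76)*0.9544 = 0.8913. IG = 0.8997 - 0.8913 = 0.0084, which rounds to 0.008.

0.008


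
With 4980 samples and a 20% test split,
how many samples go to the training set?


Test set = 4980 * 20% = 996. Training set = 4980 - 996 = 3984.

3984


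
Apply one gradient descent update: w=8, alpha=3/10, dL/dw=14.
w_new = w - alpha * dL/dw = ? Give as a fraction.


w_new = 8 - 3/10 * 14 = 8 - 21/5 = 19/5.

19/5


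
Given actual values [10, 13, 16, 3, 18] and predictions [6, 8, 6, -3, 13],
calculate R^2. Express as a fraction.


Mean(y) = 12. SS_res = 202. SS_tot = 138. R^2 = 1 - 202/(138) = -32/69.

-32/69


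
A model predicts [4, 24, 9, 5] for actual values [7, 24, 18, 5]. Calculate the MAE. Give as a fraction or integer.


MAE = (1/4) * (|7-4|=3 + |24-24|=0 + |18-9|=9 + |5-5|=0). Sum = 12. MAE = 3.

3


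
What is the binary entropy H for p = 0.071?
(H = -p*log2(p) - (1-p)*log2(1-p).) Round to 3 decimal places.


H = -0.071*log2(0.071) - 0.929*log2(0.929) = 0.370.

0.370


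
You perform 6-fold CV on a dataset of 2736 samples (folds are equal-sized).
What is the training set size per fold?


Each validation fold has 2736/6 = 456 samples. Training set = 2736 - 456 = 2280.

2280


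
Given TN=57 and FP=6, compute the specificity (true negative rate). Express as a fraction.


Specificity = TN / (TN + FP) = 57 / 63 = 19/21.

19/21


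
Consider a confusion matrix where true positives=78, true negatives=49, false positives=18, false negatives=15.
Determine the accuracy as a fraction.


Accuracy = (TP + TN) / (TP + TN + FP + FN) = (78 + 49) / 160 = 127/160.

127/160


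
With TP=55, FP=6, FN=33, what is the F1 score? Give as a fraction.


Precision = 55/61 = 55/61. Recall = 55/88 = 5/8. F1 = 2*P*R/(P+R) = 110/149.

110/149


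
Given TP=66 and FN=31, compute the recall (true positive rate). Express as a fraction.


Recall = TP / (TP + FN) = 66 / 97 = 66/97.

66/97


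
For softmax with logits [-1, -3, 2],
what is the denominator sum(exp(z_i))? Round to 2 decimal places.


Denom = e^-1=0.3679 + e^-3=0.0498 + e^2=7.3891. Sum = 7.8068, which rounds to 7.81.

7.81


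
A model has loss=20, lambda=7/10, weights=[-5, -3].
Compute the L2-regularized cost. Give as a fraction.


L2 sq norm = sum(w^2) = 34. J = 20 + 7/10 * 34 = 219/5.

219/5


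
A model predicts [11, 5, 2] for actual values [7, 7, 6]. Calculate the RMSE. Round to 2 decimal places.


MSE = 12.0000. RMSE = sqrt(12.0000) = 3.46.

3.46


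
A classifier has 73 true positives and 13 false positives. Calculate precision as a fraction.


Precision = TP / (TP + FP) = 73 / 86 = 73/86.

73/86


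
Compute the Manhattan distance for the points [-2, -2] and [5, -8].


d = sum of absolute differences: |-2-5|=7 + |-2--8|=6 = 13.

13


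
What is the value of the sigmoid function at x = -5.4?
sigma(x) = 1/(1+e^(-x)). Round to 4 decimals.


sigma(-5.4) = 1/(1+e^(5.4)) = 1/(1+221.406416) = 1/222.406416 = 0.0045.

0.0045


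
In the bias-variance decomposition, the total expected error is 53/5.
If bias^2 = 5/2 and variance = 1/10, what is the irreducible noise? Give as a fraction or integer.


Total error = bias^2 + variance + irreducible noise. So irreducible noise = 53/5 - 5/2 - 1/10 = 8.

8


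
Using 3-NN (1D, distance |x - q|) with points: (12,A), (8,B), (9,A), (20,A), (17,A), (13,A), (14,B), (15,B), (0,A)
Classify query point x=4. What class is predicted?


Distances: |12-4|=8, |8-4|=4, |9-4|=5, |20-4|=16, |17-4|=13, |13-4|=9, |14-4|=10, |15-4|=11, |0-4|=4. 3 nearest: (0,A), (8,B), (9,A). Counts: {'A': 2, 'B': 1}. Majority class: A.

A


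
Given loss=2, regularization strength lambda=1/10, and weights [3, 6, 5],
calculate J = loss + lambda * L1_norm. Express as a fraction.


L1 norm = sum(|w|) = 14. J = 2 + 1/10 * 14 = 17/5.

17/5


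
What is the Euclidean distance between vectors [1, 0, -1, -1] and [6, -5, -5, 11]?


d = sqrt(sum of squared differences). (1-6)^2=25, (0--5)^2=25, (-1--5)^2=16, (-1-11)^2=144. Sum = 210.

sqrt(210)


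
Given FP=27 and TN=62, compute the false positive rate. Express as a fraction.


FPR = FP / (FP + TN) = 27 / 89 = 27/89.

27/89


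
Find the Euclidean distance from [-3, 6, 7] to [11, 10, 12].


d = sqrt(sum of squared differences). (-3-11)^2=196, (6-10)^2=16, (7-12)^2=25. Sum = 237.

sqrt(237)


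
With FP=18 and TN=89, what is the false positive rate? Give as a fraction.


FPR = FP / (FP + TN) = 18 / 107 = 18/107.

18/107


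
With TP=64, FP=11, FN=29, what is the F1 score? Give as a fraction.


Precision = 64/75 = 64/75. Recall = 64/93 = 64/93. F1 = 2*P*R/(P+R) = 16/21.

16/21


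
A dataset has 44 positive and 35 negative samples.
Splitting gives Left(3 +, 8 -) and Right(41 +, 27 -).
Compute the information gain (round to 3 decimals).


H(parent) = 0.9906. H(left) = 0.8454, H(right) = 0.9692. Weighted = (11/79)*0.8454 + (68/79)*0.9692 = 0.9520. IG = 0.9906 - 0.9520 = 0.0386, which rounds to 0.039.

0.039


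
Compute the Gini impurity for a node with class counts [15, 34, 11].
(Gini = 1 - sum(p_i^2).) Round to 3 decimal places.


Total = 60. Proportions: 15/60, 34/60, 11/60. sum(p_i^2) = 0.4172. Gini = 1 - 0.4172 = 0.5828, which rounds to 0.583.

0.583


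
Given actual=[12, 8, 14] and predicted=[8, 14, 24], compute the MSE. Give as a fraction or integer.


MSE = (1/3) * ((12-8)^2=16 + (8-14)^2=36 + (14-24)^2=100). Sum = 152. MSE = 152/3.

152/3


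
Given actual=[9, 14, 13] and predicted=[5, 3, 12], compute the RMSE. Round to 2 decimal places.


MSE = 46.0000. RMSE = sqrt(46.0000) = 6.78.

6.78


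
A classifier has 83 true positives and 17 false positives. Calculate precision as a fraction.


Precision = TP / (TP + FP) = 83 / 100 = 83/100.

83/100


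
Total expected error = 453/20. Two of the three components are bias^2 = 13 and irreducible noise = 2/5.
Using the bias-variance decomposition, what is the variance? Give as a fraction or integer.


Total error = bias^2 + variance + irreducible noise. So variance = 453/20 - 13 - 2/5 = 37/4.

37/4


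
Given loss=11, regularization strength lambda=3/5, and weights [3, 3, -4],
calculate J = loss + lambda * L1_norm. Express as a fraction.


L1 norm = sum(|w|) = 10. J = 11 + 3/5 * 10 = 17.

17


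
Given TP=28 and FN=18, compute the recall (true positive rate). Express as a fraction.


Recall = TP / (TP + FN) = 28 / 46 = 14/23.

14/23


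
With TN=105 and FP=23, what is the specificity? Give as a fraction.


Specificity = TN / (TN + FP) = 105 / 128 = 105/128.

105/128


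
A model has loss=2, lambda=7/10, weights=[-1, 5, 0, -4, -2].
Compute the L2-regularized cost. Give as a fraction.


L2 sq norm = sum(w^2) = 46. J = 2 + 7/10 * 46 = 171/5.

171/5


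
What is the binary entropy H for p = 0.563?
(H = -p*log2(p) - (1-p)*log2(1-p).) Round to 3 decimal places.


H = -0.563*log2(0.563) - 0.437*log2(0.437) = 0.989.

0.989


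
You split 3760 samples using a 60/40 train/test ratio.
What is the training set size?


Test set = 3760 * 40% = 1504. Training set = 3760 - 1504 = 2256.

2256


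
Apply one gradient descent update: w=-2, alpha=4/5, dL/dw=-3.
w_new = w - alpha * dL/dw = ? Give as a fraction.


w_new = -2 - 4/5 * -3 = -2 - -12/5 = 2/5.

2/5


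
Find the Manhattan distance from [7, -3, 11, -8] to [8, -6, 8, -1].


d = sum of absolute differences: |7-8|=1 + |-3--6|=3 + |11-8|=3 + |-8--1|=7 = 14.

14


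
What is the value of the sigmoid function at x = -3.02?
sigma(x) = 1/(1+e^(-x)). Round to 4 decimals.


sigma(-3.02) = 1/(1+e^(3.02)) = 1/(1+20.491292) = 1/21.491292 = 0.0465.

0.0465


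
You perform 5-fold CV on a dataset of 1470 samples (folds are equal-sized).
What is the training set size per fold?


Each validation fold has 1470/5 = 294 samples. Training set = 1470 - 294 = 1176.

1176


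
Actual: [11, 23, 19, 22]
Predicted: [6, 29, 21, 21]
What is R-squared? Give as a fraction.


Mean(y) = 75/4. SS_res = 66. SS_tot = 355/4. R^2 = 1 - 66/(355/4) = 91/355.

91/355


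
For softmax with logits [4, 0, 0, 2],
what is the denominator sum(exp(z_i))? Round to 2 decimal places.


Denom = e^4=54.5982 + e^0=1.0000 + e^0=1.0000 + e^2=7.3891. Sum = 63.9873, which rounds to 63.99.

63.99


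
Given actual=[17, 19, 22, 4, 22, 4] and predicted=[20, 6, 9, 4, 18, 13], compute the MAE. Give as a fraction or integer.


MAE = (1/6) * (|17-20|=3 + |19-6|=13 + |22-9|=13 + |4-4|=0 + |22-18|=4 + |4-13|=9). Sum = 42. MAE = 7.

7


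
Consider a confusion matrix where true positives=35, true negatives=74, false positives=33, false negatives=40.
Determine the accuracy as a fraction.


Accuracy = (TP + TN) / (TP + TN + FP + FN) = (35 + 74) / 182 = 109/182.

109/182


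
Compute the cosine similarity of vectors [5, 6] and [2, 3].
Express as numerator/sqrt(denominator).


dot = 28. |a|^2 = 61, |b|^2 = 13. cos = 28/sqrt(793).

28/sqrt(793)


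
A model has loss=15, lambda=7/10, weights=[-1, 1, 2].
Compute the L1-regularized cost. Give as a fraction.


L1 norm = sum(|w|) = 4. J = 15 + 7/10 * 4 = 89/5.

89/5


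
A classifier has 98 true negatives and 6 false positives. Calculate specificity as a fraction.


Specificity = TN / (TN + FP) = 98 / 104 = 49/52.

49/52


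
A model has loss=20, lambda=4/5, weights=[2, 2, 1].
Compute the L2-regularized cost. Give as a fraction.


L2 sq norm = sum(w^2) = 9. J = 20 + 4/5 * 9 = 136/5.

136/5


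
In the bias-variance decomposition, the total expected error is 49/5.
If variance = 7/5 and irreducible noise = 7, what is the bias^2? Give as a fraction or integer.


Total error = bias^2 + variance + irreducible noise. So bias^2 = 49/5 - 7/5 - 7 = 7/5.

7/5
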